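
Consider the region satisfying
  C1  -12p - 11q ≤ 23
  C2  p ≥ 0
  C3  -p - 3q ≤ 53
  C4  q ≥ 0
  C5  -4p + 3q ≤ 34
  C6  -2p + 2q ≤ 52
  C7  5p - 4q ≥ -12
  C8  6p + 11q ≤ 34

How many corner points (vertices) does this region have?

The feasible vertices (each the meet of two boundaries and inside every other half-plane) are:
  (0, 0)
  (0, 3)
  (17/3, 0)
  (4/79, 242/79)

4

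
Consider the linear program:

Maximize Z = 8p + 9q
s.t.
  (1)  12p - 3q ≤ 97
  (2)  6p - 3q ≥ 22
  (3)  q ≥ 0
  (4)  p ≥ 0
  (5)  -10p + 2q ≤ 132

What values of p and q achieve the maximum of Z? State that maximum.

Corner points and Z = 8p + 9q:
  (25/2, 53/3) → Z = 259
  (97/12, 0) → Z = 194/3
  (11/3, 0) → Z = 88/3

p = 25/2, q = 53/3, maximum Z = 259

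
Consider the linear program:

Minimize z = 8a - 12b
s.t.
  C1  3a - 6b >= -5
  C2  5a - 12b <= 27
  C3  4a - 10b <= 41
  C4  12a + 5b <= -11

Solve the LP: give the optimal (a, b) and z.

At the optimal vertex, 3a - 6b = -5 and 5a - 12b = 27.
Solving simultaneously gives a = -37, b = -53/3.

a = -37, b = -53/3, minimum z = -84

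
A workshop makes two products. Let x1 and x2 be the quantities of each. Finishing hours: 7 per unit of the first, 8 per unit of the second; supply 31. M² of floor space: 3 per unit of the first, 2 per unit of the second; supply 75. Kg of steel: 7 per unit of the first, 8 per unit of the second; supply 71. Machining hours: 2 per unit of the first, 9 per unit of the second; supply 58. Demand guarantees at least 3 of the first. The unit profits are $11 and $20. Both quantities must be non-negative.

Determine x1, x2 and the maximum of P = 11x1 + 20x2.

x1 = 3, x2 = 5/4, maximum P = 58

Extreme points and P = 11x1 + 20x2:
  (31/7, 0) → P = 341/7
  (3, 0) → P = 33
  (3, 5/4) → P = 58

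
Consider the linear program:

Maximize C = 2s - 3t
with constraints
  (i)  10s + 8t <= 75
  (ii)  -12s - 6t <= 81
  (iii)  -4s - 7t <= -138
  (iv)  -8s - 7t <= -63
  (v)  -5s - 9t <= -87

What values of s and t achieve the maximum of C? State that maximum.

Vertices and C = 2s - 3t:
  (-61/2, 95/2) → C = -407/2
  (-579/38, 540/19) → C = -2199/19
  (-105/4, 39) → C = -339/2
  (-75/4, 213/7) → C = -1803/14

The binding constraints are 10s + 8t = 75 and -4s - 7t = -138.
Solving simultaneously gives s = -579/38, t = 540/19.

s = -579/38, t = 540/19, maximum C = -2199/19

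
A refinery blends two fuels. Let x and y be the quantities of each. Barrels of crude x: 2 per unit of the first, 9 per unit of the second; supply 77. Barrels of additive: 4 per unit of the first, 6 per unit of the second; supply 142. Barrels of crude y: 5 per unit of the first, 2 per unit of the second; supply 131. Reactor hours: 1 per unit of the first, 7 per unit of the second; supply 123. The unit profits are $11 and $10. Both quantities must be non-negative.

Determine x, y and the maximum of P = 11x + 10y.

x = 25, y = 3, maximum P = 305

Feasible corners and P = 11x + 10y:
  (0, 0) → P = 0
  (0, 77/9) → P = 770/9
  (131/5, 0) → P = 1441/5
  (25, 3) → P = 305

At the optimal vertex, 2x + 9y = 77 and 5x + 2y = 131.
Solving simultaneously gives x = 25, y = 3.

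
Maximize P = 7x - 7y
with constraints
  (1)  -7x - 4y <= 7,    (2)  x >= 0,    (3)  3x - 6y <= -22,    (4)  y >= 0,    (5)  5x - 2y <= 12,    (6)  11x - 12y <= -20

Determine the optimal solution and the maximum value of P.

Corner points and P = 7x - 7y:
  (0, 11/3) → P = -77/3
  (24/5, 91/15) → P = -133/15
  (92/19, 116/19) → P = -168/19
The feasible region is unbounded (it extends along (0, 1), (2, 5)), but P strictly decreases along every unbounded feasible direction, so there is no improving ray and the maximum is attained at a vertex.

At the optimal vertex, 5x - 2y = 12 and 11x - 12y = -20.
Solving simultaneously gives x = 92/19, y = 116/19.

x = 92/19, y = 116/19, maximum P = -168/19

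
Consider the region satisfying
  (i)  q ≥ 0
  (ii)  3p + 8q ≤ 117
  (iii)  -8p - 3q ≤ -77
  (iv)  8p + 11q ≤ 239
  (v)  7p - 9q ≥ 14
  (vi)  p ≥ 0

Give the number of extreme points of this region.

5

Of the 15 pairwise boundary intersections, those satisfying every inequality are:
  (77/8, 0)
  (239/8, 0)
  (625/31, 219/31)
  (1165/83, 777/83)
  (245/31, 427/93)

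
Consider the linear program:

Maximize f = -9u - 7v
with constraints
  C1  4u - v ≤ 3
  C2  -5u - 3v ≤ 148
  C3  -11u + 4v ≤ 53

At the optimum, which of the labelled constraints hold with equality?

Feasible corners and f = -9u - 7v:
  (-139/17, -607/17) → f = 5500/17
  (13, 49) → f = -460
  (-751/53, -1363/53) → f = 16300/53

The maximum is at (-139/17, -607/17). Substituting into each constraint, equality holds for C1 and C2; the remaining constraints have slack.

C1 and C2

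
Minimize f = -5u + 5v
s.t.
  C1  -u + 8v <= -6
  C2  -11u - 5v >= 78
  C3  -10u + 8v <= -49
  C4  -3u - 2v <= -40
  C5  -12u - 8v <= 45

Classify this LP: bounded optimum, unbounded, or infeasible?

infeasible

The boundaries -u + 8v = -6 and -3u - 2v = -40 meet at (166/13, 11/13), but that point violates -11u - 5v ≥ 78. Every candidate vertex is excluded by some other constraint, so the feasible region is empty.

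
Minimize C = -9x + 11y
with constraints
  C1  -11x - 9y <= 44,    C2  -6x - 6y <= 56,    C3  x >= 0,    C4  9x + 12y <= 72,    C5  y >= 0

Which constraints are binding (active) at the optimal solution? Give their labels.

C4 and C5

Vertices and C = -9x + 11y:
  (0, 6) → C = 66
  (0, 0) → C = 0
  (8, 0) → C = -72

The minimum is at (8, 0). Substituting into each constraint, equality holds for C4 and C5; the remaining constraints have slack.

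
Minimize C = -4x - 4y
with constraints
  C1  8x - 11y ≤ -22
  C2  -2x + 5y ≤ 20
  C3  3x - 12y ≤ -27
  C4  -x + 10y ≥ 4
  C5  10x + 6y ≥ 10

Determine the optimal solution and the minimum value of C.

x = 55/9, y = 58/9, minimum C = -452/9

Extreme points and C = -4x - 4y:
  (55/9, 58/9) → C = -452/9
  (11/21, 50/21) → C = -244/21
  (-35/31, 110/31) → C = -300/31
  (-7/23, 50/23) → C = -172/23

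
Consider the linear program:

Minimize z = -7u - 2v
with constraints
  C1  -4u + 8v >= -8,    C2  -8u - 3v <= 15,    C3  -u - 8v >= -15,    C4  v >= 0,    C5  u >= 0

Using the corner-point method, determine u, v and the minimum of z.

u = 23/5, v = 13/10, minimum z = -174/5

Corner points and z = -7u - 2v:
  (23/5, 13/10) → z = -174/5
  (2, 0) → z = -14
  (0, 15/8) → z = -15/4
  (0, 0) → z = 0

At the optimal vertex, -4u + 8v = -8 and -u - 8v = -15.
Solving simultaneously gives u = 23/5, v = 13/10.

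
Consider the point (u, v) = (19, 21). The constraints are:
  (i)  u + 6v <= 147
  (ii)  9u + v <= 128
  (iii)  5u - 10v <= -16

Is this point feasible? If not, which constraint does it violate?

not feasible — violates (ii)

Constraint (ii): 9u + v = 192, which is not ≤ 128. All other constraints are satisfied.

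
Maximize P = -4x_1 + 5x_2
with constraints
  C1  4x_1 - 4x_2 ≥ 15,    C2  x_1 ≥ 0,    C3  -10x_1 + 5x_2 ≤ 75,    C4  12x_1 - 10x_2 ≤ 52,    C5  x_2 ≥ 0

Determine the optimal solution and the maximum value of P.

x_1 = 29/4, x_2 = 7/2, maximum P = -23/2

Vertices and P = -4x_1 + 5x_2:
  (29/4, 7/2) → P = -23/2
  (15/4, 0) → P = -15
  (13/3, 0) → P = -52/3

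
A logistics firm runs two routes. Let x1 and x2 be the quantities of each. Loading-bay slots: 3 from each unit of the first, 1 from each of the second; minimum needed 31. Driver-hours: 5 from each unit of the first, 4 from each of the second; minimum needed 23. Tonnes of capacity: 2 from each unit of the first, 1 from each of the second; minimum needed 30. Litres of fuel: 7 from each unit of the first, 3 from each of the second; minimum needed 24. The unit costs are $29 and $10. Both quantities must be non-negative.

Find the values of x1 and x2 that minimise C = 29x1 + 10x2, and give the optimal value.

Extreme points and C = 29x1 + 10x2:
  (0, 31) → C = 310
  (15, 0) → C = 435
  (1, 28) → C = 309
The feasible region is unbounded (it extends along (0, 1), (1, 0)), but C strictly increases along every unbounded feasible direction, so there is no improving ray and the minimum is attained at a vertex.

x1 = 1, x2 = 28, minimum C = 309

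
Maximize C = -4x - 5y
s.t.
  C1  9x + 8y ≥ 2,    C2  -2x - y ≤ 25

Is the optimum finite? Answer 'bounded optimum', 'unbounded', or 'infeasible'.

unbounded

From the feasible point (-202/7, 229/7), moving in the direction (8, -9) keeps every constraint satisfied while C increases without bound.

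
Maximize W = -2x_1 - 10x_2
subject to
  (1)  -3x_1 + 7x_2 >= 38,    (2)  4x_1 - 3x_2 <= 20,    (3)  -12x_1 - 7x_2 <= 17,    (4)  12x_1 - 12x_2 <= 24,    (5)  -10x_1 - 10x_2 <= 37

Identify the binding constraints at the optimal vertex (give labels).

(1) and (3)

Feasible corners and W = -2x_1 - 10x_2:
  (-11/3, 27/7) → W = -656/21
  (13, 11) → W = -136
  (14, 12) → W = -148
The feasible region is unbounded (it extends along (3, 4), (-7, 12)), but W strictly decreases along every unbounded feasible direction, so there is no improving ray and the maximum is attained at a vertex.

The maximum is at (-11/3, 27/7). Substituting into each constraint, equality holds for (1) and (3); the remaining constraints have slack.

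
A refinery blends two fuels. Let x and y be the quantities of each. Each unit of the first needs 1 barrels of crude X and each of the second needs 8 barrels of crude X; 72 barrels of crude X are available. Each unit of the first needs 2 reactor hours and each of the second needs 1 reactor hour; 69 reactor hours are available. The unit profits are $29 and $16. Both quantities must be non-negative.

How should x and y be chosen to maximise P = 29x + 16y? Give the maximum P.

The optimum lies where x + 8y = 72 and 2x + y = 69.
Solving simultaneously gives x = 32, y = 5.

x = 32, y = 5, maximum P = 1008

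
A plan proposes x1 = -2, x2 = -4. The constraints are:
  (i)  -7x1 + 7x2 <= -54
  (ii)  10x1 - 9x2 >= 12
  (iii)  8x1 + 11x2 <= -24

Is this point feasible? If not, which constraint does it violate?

Constraint (i): -7x1 + 7x2 = -14, which is not ≤ -54. All other constraints are satisfied.

not feasible — violates (i)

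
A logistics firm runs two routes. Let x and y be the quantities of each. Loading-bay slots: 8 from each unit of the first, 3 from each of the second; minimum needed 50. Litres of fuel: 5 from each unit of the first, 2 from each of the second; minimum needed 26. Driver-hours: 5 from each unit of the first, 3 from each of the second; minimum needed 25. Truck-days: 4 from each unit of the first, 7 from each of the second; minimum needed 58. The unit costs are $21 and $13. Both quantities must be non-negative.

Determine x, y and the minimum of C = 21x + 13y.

x = 4, y = 6, minimum C = 162

Corner points and C = 21x + 13y:
  (0, 50/3) → C = 650/3
  (29/2, 0) → C = 609/2
  (4, 6) → C = 162
The feasible region is unbounded (it extends along (0, 1), (1, 0)), but C strictly increases along every unbounded feasible direction, so there is no improving ray and the minimum is attained at a vertex.

At the optimal vertex, 8x + 3y = 50 and 4x + 7y = 58.
Solving simultaneously gives x = 4, y = 6.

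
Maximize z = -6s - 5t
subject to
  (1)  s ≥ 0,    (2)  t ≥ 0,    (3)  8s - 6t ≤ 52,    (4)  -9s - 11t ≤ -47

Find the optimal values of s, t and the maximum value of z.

s = 0, t = 47/11, maximum z = -235/11

Corner points and z = -6s - 5t:
  (0, 47/11) → z = -235/11
  (13/2, 0) → z = -39
  (47/9, 0) → z = -94/3
The feasible region is unbounded (it extends along (0, 1), (3, 4)), but z strictly decreases along every unbounded feasible direction, so there is no improving ray and the maximum is attained at a vertex.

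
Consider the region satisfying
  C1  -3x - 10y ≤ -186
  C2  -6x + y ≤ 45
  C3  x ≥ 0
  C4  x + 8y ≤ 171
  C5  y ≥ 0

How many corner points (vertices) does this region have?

Pairwise boundary intersections that survive every other constraint:
  (0, 93/5)
  (62, 0)
  (0, 171/8)
  (171, 0)

4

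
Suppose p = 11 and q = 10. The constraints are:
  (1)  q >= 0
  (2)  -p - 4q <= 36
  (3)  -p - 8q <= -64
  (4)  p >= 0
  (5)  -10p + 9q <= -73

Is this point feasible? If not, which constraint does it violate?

Constraint (5): -10p + 9q = -20, which is not ≤ -73. All other constraints are satisfied.

not feasible — violates (5)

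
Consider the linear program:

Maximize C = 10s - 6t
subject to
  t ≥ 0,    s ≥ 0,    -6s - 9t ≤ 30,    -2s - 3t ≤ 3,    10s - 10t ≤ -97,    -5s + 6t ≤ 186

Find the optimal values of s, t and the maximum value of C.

Extreme points and C = 10s - 6t:
  (0, 97/10) → C = -291/5
  (0, 31) → C = -186
  (639/5, 275/2) → C = 453

s = 639/5, t = 275/2, maximum C = 453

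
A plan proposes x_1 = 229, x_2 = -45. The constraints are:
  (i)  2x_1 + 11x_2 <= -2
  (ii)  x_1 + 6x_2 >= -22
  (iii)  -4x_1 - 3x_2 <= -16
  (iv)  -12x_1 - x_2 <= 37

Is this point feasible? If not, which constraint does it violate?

Constraint (ii): x_1 + 6x_2 = -41, which is not ≥ -22. All other constraints are satisfied.

not feasible — violates (ii)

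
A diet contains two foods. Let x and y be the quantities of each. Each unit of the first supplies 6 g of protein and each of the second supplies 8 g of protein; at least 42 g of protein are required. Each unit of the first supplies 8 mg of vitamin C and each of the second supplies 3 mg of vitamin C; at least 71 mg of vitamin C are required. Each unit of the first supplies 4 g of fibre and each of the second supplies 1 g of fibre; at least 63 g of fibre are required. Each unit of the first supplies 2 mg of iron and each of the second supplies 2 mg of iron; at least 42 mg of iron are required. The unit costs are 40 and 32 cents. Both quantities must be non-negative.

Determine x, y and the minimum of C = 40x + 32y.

x = 14, y = 7, minimum C = 784

Extreme points and C = 40x + 32y:
  (0, 63) → C = 2016
  (21, 0) → C = 840
  (14, 7) → C = 784
The feasible region is unbounded (it extends along (0, 1), (1, 0)), but C strictly increases along every unbounded feasible direction, so there is no improving ray and the minimum is attained at a vertex.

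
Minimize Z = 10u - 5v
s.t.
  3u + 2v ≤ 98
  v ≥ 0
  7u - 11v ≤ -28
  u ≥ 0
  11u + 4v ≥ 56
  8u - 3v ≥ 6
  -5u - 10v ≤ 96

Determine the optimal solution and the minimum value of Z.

Corner points and Z = 10u - 5v:
  (1022/47, 770/47) → Z = 6370/47
  (306/25, 766/25) → Z = -154/5
  (504/149, 700/149) → Z = 1540/149
  (192/65, 382/65) → Z = 2/13

The binding constraints are 3u + 2v = 98 and 8u - 3v = 6.
Solving simultaneously gives u = 306/25, v = 766/25.

u = 306/25, v = 766/25, minimum Z = -154/5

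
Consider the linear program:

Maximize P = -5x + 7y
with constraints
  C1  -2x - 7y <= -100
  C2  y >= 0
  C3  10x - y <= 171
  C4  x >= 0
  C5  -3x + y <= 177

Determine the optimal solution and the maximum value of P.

x = 348/7, y = 2283/7, maximum P = 14241/7

Vertices and P = -5x + 7y:
  (1297/72, 329/36) → P = -1879/72
  (0, 100/7) → P = 100
  (348/7, 2283/7) → P = 14241/7
  (0, 177) → P = 1239

The optimum lies where 10x - y = 171 and -3x + y = 177.
Solving simultaneously gives x = 348/7, y = 2283/7.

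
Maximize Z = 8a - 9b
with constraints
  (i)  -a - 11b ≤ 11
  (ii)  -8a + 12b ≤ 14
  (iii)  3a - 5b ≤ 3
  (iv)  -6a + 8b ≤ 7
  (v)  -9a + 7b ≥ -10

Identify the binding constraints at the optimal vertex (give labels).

(iii) and (v)

Corner points and Z = 8a - 9b:
  (-11/19, -18/19) → Z = 74/19
  (-165/74, -59/74) → Z = -789/74
  (7/2, 7/2) → Z = -7/2
  (109/26, 103/26) → Z = -55/26
  (29/24, 1/8) → Z = 205/24

The maximum is at (29/24, 1/8). Substituting into each constraint, equality holds for (iii) and (v); the remaining constraints have slack.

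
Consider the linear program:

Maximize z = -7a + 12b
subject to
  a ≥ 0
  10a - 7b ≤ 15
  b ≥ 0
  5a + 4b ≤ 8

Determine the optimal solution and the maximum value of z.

At the optimal vertex, a = 0 and 5a + 4b = 8.
Solving simultaneously gives a = 0, b = 2.

a = 0, b = 2, maximum z = 24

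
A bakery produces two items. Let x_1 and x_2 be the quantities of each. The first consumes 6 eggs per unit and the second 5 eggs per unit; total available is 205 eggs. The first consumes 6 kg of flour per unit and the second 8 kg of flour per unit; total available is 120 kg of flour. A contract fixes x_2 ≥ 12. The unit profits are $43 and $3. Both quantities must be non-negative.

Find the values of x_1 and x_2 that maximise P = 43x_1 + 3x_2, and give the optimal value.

Feasible corners and P = 43x_1 + 3x_2:
  (0, 15) → P = 45
  (0, 12) → P = 36
  (4, 12) → P = 208

x_1 = 4, x_2 = 12, maximum P = 208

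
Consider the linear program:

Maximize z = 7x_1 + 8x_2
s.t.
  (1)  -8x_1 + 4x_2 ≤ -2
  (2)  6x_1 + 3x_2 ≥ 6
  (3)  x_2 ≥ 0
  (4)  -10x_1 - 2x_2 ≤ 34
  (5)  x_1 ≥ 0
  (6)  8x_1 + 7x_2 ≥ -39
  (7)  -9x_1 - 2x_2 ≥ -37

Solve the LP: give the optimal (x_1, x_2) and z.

x_1 = 38/13, x_2 = 139/26, maximum z = 822/13

Feasible corners and z = 7x_1 + 8x_2:
  (5/8, 3/4) → z = 83/8
  (38/13, 139/26) → z = 822/13
  (1, 0) → z = 7
  (37/9, 0) → z = 259/9

The optimum lies where -8x_1 + 4x_2 = -2 and -9x_1 - 2x_2 = -37.
Solving simultaneously gives x_1 = 38/13, x_2 = 139/26.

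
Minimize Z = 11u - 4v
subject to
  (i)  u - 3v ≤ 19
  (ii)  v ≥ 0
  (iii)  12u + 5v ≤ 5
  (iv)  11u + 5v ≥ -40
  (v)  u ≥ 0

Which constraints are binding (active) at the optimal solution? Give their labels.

(iii) and (v)

Corner points and Z = 11u - 4v:
  (5/12, 0) → Z = 55/12
  (0, 0) → Z = 0
  (0, 1) → Z = -4

The minimum is at (0, 1). Substituting into each constraint, equality holds for (iii) and (v); the remaining constraints have slack.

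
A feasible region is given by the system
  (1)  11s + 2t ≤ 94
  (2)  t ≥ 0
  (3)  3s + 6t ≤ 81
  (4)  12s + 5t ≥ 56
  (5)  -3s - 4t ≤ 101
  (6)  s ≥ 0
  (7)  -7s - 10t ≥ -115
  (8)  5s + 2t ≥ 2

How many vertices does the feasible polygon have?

Pairwise boundary intersections that survive every other constraint:
  (94/11, 0)
  (355/48, 607/96)
  (14/3, 0)
  (0, 56/5)
  (0, 23/2)

5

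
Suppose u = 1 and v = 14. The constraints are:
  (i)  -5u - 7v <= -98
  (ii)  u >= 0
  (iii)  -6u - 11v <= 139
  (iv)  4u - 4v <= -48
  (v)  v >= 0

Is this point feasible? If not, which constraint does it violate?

(i): -103 ≤ -98 ✓
(ii): 1 ≥ 0 ✓
(iii): -160 ≤ 139 ✓
(iv): -52 ≤ -48 ✓
(v): 14 ≥ 0 ✓

feasible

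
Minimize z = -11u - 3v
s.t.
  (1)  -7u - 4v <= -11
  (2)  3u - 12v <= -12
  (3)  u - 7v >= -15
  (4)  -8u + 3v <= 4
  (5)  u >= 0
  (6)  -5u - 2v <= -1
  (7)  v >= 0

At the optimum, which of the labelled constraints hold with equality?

(2) and (3)

Corner points and z = -11u - 3v:
  (7/8, 39/32) → z = -425/32
  (17/53, 116/53) → z = -535/53
  (32/3, 11/3) → z = -385/3

The minimum is at (32/3, 11/3). Substituting into each constraint, equality holds for (2) and (3); the remaining constraints have slack.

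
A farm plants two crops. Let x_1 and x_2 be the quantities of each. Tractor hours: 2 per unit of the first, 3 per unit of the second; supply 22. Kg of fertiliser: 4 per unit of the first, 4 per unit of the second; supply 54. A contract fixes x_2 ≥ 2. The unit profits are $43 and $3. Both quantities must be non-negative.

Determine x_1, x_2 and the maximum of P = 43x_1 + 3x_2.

x_1 = 8, x_2 = 2, maximum P = 350

The optimum lies where 2x_1 + 3x_2 = 22 and x_2 = 2.
Solving simultaneously gives x_1 = 8, x_2 = 2.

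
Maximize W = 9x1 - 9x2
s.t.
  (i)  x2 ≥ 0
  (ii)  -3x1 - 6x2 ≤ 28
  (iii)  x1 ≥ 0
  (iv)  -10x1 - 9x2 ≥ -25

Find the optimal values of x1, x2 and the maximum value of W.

x1 = 5/2, x2 = 0, maximum W = 45/2

Corner points and W = 9x1 - 9x2:
  (0, 0) → W = 0
  (5/2, 0) → W = 45/2
  (0, 25/9) → W = -25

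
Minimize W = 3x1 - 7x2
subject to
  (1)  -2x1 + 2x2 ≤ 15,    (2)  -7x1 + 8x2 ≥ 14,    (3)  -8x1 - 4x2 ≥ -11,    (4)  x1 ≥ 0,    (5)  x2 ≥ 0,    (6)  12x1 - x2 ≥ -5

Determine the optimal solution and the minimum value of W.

x1 = 0, x2 = 11/4, minimum W = -77/4

The optimum lies where -8x1 - 4x2 = -11 and x1 = 0.
Solving simultaneously gives x1 = 0, x2 = 11/4.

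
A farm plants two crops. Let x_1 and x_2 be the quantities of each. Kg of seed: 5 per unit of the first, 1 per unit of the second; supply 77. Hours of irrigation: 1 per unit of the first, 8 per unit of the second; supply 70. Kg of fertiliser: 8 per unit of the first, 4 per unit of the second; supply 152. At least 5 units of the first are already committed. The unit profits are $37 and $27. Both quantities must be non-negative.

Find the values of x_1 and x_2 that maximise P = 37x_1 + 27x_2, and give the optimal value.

Vertices and P = 37x_1 + 27x_2:
  (77/5, 0) → P = 2849/5
  (5, 0) → P = 185
  (14, 7) → P = 707
  (5, 65/8) → P = 3235/8

x_1 = 14, x_2 = 7, maximum P = 707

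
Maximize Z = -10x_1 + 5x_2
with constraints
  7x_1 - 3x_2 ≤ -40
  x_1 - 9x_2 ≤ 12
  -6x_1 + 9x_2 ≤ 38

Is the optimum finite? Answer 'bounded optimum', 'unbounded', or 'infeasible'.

bounded optimum

Corner points and Z = -10x_1 + 5x_2:
  (-33/5, -31/15) → Z = 167/3
  (-82/15, 26/45) → Z = 518/9
  (-10, -22/9) → Z = 790/9
The feasible region has finitely many vertices and no improving ray; the maximum is 790/9 at (-10, -22/9).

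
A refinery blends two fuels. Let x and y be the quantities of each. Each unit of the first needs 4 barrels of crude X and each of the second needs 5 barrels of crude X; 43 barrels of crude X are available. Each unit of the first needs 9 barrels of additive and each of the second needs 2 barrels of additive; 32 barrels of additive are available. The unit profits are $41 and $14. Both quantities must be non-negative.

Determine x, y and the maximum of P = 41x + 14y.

x = 2, y = 7, maximum P = 180

Feasible corners and P = 41x + 14y:
  (0, 0) → P = 0
  (0, 43/5) → P = 602/5
  (32/9, 0) → P = 1312/9
  (2, 7) → P = 180

The binding constraints are 4x + 5y = 43 and 9x + 2y = 32.
Solving simultaneously gives x = 2, y = 7.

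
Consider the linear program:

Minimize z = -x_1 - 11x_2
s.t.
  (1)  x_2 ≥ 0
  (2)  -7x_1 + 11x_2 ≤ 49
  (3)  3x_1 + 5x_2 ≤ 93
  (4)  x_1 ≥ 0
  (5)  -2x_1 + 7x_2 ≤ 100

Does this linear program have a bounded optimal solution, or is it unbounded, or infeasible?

bounded optimum

Extreme points and z = -x_1 - 11x_2:
  (31, 0) → z = -31
  (0, 0) → z = 0
  (389/34, 399/34) → z = -2389/17
  (0, 49/11) → z = -49
The feasible region has finitely many vertices and no improving ray; the minimum is -2389/17 at (389/34, 399/34).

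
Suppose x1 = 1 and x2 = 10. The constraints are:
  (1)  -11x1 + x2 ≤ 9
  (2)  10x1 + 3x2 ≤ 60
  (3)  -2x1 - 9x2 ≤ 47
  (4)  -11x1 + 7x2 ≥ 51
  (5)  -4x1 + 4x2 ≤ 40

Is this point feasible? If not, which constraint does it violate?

feasible

(1): -1 ≤ 9 ✓
(2): 40 ≤ 60 ✓
(3): -92 ≤ 47 ✓
(4): 59 ≥ 51 ✓
(5): 36 ≤ 40 ✓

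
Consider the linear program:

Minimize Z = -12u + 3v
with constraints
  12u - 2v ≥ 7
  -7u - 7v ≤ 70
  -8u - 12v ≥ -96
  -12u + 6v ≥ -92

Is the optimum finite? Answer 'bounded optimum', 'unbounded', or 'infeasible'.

bounded optimum

Vertices and Z = -12u + 3v:
  (-13/14, -127/14) → Z = -225/14
  (69/40, 137/20) → Z = -3/20
  (16/9, -106/9) → Z = -170/3
  (35/4, 13/6) → Z = -197/2
The feasible region has finitely many vertices and no improving ray; the minimum is -197/2 at (35/4, 13/6).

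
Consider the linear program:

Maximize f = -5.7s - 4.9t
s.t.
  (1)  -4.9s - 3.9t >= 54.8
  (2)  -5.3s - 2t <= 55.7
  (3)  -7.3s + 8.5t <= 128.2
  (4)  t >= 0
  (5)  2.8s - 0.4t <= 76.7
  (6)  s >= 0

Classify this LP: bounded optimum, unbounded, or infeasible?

infeasible

The boundaries -4.9s - 3.9t = 54.8 and 2.8s - 0.4t = 76.7 meet at (27721/1288, -7561/184), but that point violates t ≥ 0. Every candidate vertex is excluded by some other constraint, so the feasible region is empty.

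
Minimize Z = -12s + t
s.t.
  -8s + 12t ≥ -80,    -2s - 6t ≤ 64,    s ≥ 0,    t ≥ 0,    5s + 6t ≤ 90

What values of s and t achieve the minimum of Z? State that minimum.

s = 130/9, t = 80/27, minimum Z = -4600/27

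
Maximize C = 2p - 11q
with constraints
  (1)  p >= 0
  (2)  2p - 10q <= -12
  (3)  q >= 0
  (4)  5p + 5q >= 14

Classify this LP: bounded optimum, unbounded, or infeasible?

bounded optimum

Vertices and C = 2p - 11q:
  (0, 14/5) → C = -154/5
  (4/3, 22/15) → C = -202/15
The feasible region has finitely many vertices and no improving ray; the maximum is -202/15 at (4/3, 22/15).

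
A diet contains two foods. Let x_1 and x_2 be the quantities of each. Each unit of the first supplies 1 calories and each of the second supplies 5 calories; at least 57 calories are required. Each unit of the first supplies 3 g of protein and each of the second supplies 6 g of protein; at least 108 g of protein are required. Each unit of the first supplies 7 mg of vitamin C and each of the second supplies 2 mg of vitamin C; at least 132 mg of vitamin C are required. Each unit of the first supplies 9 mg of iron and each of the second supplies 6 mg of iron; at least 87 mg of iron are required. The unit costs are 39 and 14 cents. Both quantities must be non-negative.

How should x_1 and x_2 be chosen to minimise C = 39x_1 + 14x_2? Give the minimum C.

Vertices and C = 39x_1 + 14x_2:
  (0, 66) → C = 924
  (57, 0) → C = 2223
  (22, 7) → C = 956
  (16, 10) → C = 764
The feasible region is unbounded (it extends along (0, 1), (1, 0)), but C strictly increases along every unbounded feasible direction, so there is no improving ray and the minimum is attained at a vertex.

The optimum lies where 3x_1 + 6x_2 = 108 and 7x_1 + 2x_2 = 132.
Solving simultaneously gives x_1 = 16, x_2 = 10.

x_1 = 16, x_2 = 10, minimum C = 764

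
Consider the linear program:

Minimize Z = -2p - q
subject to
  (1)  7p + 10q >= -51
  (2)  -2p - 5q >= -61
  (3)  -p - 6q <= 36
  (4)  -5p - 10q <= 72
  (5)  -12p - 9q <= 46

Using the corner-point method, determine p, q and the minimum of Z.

p = 78, q = -19, minimum Z = -137

The optimum lies where -2p - 5q = -61 and -p - 6q = 36.
Solving simultaneously gives p = 78, q = -19.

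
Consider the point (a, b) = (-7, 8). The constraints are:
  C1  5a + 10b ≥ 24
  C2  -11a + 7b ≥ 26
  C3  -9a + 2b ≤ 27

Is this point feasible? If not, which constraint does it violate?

Constraint C3: -9a + 2b = 79, which is not ≤ 27. All other constraints are satisfied.

not feasible — violates C3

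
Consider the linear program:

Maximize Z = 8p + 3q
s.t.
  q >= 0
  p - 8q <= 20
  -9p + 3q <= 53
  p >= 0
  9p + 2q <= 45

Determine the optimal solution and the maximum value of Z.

Corner points and Z = 8p + 3q:
  (0, 0) → Z = 0
  (5, 0) → Z = 40
  (0, 53/3) → Z = 53
  (29/45, 98/5) → Z = 2878/45

p = 29/45, q = 98/5, maximum Z = 2878/45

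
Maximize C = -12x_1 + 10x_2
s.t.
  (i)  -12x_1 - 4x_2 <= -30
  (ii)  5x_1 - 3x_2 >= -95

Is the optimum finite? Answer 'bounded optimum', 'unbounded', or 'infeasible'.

From the feasible point (-145/28, 645/28), moving in the direction (3, 5) keeps every constraint satisfied while C increases without bound.

unbounded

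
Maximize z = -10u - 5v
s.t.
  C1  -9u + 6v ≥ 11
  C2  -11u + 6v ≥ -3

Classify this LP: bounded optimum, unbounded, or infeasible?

From the feasible point (7, 37/3), moving in the direction (-6, -9) keeps every constraint satisfied while z increases without bound.

unbounded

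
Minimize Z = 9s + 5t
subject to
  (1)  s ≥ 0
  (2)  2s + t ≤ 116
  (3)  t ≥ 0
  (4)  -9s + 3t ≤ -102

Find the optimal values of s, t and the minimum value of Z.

Corner points and Z = 9s + 5t:
  (58, 0) → Z = 522
  (30, 56) → Z = 550
  (34/3, 0) → Z = 102

s = 34/3, t = 0, minimum Z = 102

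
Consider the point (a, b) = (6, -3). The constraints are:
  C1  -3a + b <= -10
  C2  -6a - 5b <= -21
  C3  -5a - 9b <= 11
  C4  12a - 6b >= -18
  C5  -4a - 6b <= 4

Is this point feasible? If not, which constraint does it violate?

C1: -21 ≤ -10 ✓
C2: -21 ≤ -21 ✓
C3: -3 ≤ 11 ✓
C4: 90 ≥ -18 ✓
C5: -6 ≤ 4 ✓

feasible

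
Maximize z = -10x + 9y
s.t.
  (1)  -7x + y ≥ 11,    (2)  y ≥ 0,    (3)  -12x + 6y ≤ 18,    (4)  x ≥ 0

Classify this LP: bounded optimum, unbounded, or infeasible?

infeasible

The boundaries -7x + y = 11 and x = 0 meet at (0, 11), but that point violates -12x + 6y ≤ 18. Every candidate vertex is excluded by some other constraint, so the feasible region is empty.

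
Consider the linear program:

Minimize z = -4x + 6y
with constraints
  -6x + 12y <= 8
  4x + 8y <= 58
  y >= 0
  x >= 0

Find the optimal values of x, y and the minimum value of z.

x = 29/2, y = 0, minimum z = -58

Feasible corners and z = -4x + 6y:
  (79/12, 95/24) → z = -31/12
  (0, 2/3) → z = 4
  (29/2, 0) → z = -58
  (0, 0) → z = 0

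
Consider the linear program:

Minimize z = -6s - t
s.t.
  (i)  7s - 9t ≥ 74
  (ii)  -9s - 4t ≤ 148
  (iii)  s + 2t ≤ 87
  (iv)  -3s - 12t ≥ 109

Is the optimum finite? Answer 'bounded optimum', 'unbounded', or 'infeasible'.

From the feasible point (-1036/109, -1702/109), moving in the direction (2, -1) keeps every constraint satisfied while z decreases without bound.

unbounded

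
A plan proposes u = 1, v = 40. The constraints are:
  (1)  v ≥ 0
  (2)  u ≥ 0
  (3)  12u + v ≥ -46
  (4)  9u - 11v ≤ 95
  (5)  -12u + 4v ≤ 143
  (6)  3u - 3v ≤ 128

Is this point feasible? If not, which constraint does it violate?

Constraint (5): -12u + 4v = 148, which is not ≤ 143. All other constraints are satisfied.

not feasible — violates (5)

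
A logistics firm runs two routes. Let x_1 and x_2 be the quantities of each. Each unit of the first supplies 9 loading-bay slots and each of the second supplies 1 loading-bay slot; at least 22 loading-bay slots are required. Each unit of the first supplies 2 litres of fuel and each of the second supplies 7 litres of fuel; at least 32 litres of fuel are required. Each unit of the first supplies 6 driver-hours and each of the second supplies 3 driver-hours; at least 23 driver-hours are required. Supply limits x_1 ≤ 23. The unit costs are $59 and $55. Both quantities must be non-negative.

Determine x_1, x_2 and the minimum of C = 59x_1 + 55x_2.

x_1 = 2, x_2 = 4, minimum C = 338

Extreme points and C = 59x_1 + 55x_2:
  (0, 22) → C = 1210
  (16, 0) → C = 944
  (23, 0) → C = 1357
  (2, 4) → C = 338
The feasible region is unbounded (it extends along (0, 1)), but C strictly increases along every unbounded feasible direction, so there is no improving ray and the minimum is attained at a vertex.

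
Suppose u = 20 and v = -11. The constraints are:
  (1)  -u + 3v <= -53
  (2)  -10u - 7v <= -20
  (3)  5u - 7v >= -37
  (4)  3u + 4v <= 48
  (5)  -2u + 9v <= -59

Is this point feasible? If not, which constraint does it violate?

(1): -53 ≤ -53 ✓
(2): -123 ≤ -20 ✓
(3): 177 ≥ -37 ✓
(4): 16 ≤ 48 ✓
(5): -139 ≤ -59 ✓

feasible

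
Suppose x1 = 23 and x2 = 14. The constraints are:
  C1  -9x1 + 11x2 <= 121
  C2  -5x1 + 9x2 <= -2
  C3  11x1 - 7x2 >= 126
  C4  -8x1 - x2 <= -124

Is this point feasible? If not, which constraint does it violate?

Constraint C2: -5x1 + 9x2 = 11, which is not ≤ -2. All other constraints are satisfied.

not feasible — violates C2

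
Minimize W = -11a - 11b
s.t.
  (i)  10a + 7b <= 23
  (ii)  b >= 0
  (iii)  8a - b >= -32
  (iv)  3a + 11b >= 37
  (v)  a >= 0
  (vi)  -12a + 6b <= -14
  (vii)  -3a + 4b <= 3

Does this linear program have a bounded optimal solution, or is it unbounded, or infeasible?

The boundaries 10a + 7b = 23 and b = 0 meet at (23/10, 0), but that point violates 3a + 11b ≥ 37. Every candidate vertex is excluded by some other constraint, so the feasible region is empty.

infeasible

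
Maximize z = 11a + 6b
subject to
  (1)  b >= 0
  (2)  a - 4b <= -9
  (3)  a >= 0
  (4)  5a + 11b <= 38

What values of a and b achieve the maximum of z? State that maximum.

a = 53/31, b = 83/31, maximum z = 1081/31

Feasible corners and z = 11a + 6b:
  (0, 9/4) → z = 27/2
  (53/31, 83/31) → z = 1081/31
  (0, 38/11) → z = 228/11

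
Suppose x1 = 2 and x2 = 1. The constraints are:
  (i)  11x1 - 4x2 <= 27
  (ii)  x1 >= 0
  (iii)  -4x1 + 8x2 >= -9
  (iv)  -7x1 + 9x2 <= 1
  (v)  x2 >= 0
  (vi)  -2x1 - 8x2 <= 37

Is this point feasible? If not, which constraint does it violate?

(i): 18 ≤ 27 ✓
(ii): 2 ≥ 0 ✓
(iii): 0 ≥ -9 ✓
(iv): -5 ≤ 1 ✓
(v): 1 ≥ 0 ✓
(vi): -12 ≤ 37 ✓

feasible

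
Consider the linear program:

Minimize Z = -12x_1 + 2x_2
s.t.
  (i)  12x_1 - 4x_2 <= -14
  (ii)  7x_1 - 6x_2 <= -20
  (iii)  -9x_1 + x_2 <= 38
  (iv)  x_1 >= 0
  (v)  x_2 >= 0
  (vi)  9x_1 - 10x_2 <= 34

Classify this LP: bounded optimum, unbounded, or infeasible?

From the feasible point (0, 7/2), moving in the direction (4, 12) keeps every constraint satisfied while Z decreases without bound.

unbounded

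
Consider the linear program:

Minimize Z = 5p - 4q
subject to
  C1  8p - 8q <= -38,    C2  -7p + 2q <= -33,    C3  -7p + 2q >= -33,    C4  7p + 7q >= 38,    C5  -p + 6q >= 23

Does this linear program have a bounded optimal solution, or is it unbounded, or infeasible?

unbounded

From the feasible point (17/2, 53/4), moving in the direction (2, 7) keeps every constraint satisfied while Z decreases without bound.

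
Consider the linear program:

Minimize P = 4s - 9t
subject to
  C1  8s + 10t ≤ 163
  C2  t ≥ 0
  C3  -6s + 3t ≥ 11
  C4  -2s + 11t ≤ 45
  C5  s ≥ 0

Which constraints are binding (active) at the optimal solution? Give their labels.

Feasible corners and P = 4s - 9t:
  (7/30, 62/15) → P = -544/15
  (0, 11/3) → P = -33
  (0, 45/11) → P = -405/11

The minimum is at (0, 45/11). Substituting into each constraint, equality holds for C4 and C5; the remaining constraints have slack.

C4 and C5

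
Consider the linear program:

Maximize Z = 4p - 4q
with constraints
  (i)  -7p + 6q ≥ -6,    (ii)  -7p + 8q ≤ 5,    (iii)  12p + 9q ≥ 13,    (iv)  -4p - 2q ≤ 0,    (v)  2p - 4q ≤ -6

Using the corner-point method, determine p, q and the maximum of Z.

At the optimal vertex, -7p + 6q = -6 and 2p - 4q = -6.
Solving simultaneously gives p = 15/4, q = 27/8.

p = 15/4, q = 27/8, maximum Z = 3/2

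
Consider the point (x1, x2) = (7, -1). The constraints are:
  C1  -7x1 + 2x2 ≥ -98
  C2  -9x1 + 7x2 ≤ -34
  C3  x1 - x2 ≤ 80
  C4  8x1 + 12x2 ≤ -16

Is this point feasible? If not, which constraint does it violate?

Constraint C4: 8x1 + 12x2 = 44, which is not ≤ -16. All other constraints are satisfied.

not feasible — violates C4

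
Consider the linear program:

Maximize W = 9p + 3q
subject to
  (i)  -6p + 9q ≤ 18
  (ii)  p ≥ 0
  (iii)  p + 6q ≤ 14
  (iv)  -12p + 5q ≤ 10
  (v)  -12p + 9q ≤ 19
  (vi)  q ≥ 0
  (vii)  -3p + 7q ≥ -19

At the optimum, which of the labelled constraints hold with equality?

(iii) and (vii)

Feasible corners and W = 9p + 3q:
  (0, 2) → W = 6
  (2/5, 34/15) → W = 52/5
  (0, 0) → W = 0
  (212/25, 23/25) → W = 1977/25
  (19/3, 0) → W = 57

The maximum is at (212/25, 23/25). Substituting into each constraint, equality holds for (iii) and (vii); the remaining constraints have slack.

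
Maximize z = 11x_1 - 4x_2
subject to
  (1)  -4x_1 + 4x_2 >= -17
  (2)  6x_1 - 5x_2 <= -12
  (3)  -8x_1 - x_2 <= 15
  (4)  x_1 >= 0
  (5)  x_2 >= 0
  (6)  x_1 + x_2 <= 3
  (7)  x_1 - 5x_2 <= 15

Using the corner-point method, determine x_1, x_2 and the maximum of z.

x_1 = 3/11, x_2 = 30/11, maximum z = -87/11

Vertices and z = 11x_1 - 4x_2:
  (0, 12/5) → z = -48/5
  (3/11, 30/11) → z = -87/11
  (0, 3) → z = -12

The binding constraints are 6x_1 - 5x_2 = -12 and x_1 + x_2 = 3.
Solving simultaneously gives x_1 = 3/11, x_2 = 30/11.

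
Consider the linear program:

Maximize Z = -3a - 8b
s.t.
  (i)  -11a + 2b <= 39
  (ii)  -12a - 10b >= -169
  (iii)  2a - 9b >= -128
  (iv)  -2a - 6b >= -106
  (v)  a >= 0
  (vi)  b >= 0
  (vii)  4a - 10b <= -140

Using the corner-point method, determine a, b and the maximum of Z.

Corner points and Z = -3a - 8b:
  (0, 128/9) → Z = -1024/9
  (5/4, 29/2) → Z = -479/4
  (0, 14) → Z = -112

The optimum lies where a = 0 and 4a - 10b = -140.
Solving simultaneously gives a = 0, b = 14.

a = 0, b = 14, maximum Z = -112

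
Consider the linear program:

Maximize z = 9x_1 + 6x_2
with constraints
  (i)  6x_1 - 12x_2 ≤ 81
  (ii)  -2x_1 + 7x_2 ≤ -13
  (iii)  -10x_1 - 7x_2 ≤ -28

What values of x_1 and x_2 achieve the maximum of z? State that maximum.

x_1 = 137/6, x_2 = 14/3, maximum z = 467/2

Vertices and z = 9x_1 + 6x_2:
  (137/6, 14/3) → z = 467/2
  (301/54, -107/27) → z = 475/18
  (41/12, -37/42) → z = 713/28

The binding constraints are 6x_1 - 12x_2 = 81 and -2x_1 + 7x_2 = -13.
Solving simultaneously gives x_1 = 137/6, x_2 = 14/3.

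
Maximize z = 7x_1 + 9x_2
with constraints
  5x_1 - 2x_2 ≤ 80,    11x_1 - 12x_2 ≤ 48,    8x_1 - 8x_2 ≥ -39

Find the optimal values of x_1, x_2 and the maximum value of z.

Corner points and z = 7x_1 + 9x_2:
  (432/19, 320/19) → z = 5904/19
  (359/12, 835/24) → z = 12541/24
  (-213/2, -813/8) → z = -13281/8

At the optimal vertex, 5x_1 - 2x_2 = 80 and 8x_1 - 8x_2 = -39.
Solving simultaneously gives x_1 = 359/12, x_2 = 835/24.

x_1 = 359/12, x_2 = 835/24, maximum z = 12541/24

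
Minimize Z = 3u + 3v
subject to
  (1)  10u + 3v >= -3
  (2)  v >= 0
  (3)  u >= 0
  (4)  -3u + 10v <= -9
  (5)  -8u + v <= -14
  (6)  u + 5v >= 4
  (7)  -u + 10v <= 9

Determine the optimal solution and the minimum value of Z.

Extreme points and Z = 3u + 3v:
  (4, 0) → Z = 12
  (17/5, 3/25) → Z = 264/25
  (9, 9/5) → Z = 162/5
The feasible region is unbounded (it extends along (10, 1), (1, 0)), but Z strictly increases along every unbounded feasible direction, so there is no improving ray and the minimum is attained at a vertex.

u = 17/5, v = 3/25, minimum Z = 264/25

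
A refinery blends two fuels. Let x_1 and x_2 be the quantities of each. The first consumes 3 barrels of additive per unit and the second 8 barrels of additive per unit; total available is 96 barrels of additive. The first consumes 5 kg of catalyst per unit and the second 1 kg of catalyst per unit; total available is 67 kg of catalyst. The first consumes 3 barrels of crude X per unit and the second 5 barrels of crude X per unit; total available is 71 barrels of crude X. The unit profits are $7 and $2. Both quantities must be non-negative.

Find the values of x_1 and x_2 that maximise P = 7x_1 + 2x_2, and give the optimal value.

Feasible corners and P = 7x_1 + 2x_2:
  (0, 0) → P = 0
  (0, 12) → P = 24
  (67/5, 0) → P = 469/5
  (88/9, 25/3) → P = 766/9
  (12, 7) → P = 98

The optimum lies where 5x_1 + x_2 = 67 and 3x_1 + 5x_2 = 71.
Solving simultaneously gives x_1 = 12, x_2 = 7.

x_1 = 12, x_2 = 7, maximum P = 98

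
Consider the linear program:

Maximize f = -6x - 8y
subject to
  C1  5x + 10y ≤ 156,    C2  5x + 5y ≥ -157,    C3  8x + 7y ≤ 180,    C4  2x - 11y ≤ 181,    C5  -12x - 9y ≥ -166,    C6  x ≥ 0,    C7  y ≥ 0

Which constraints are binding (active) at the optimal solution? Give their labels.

Vertices and f = -6x - 8y:
  (256/75, 1042/75) → f = -9872/75
  (0, 78/5) → f = -624/5
  (83/6, 0) → f = -83
  (0, 0) → f = 0

The maximum is at (0, 0). Substituting into each constraint, equality holds for C6 and C7; the remaining constraints have slack.

C6 and C7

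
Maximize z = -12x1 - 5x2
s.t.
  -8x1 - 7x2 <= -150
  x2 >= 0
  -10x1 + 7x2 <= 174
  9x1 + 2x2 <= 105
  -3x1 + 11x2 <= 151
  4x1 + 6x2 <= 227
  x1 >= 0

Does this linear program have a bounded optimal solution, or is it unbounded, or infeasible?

Feasible corners and z = -12x1 - 5x2:
  (435/47, 510/47) → z = -7770/47
  (593/109, 1658/109) → z = -15406/109
  (853/105, 558/35) → z = -886/5
The feasible region has finitely many vertices and no improving ray; the maximum is -15406/109 at (593/109, 1658/109).

bounded optimum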